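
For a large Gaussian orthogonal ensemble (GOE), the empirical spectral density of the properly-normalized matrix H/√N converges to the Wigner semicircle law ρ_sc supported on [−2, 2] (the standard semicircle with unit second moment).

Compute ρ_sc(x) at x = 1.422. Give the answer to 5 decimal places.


ρ_sc(x) = (1/(2π)) √(4 − x²). With x = 1.422:
  4 − x² = 4 − (1.422)² = 4 − 2.022084 = 1.977916.
  √(4 − x²) = 1.406384.
  1/(2π) = 0.159155.
  ρ_sc(1.422) = 0.159155 · 1.406384 = 0.223833.

Rounded to 5 decimal places: ρ_sc(1.422) ≈ 0.22383.


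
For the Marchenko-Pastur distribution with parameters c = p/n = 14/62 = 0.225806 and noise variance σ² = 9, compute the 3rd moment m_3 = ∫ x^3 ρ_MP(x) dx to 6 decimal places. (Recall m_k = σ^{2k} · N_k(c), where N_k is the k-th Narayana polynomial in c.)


E[X³] = σ⁶ (1 + 3c + c²) (third MP moment). With σ² = 9 (so σ⁶ = 729) and c = 14/62 = 0.225806: E[X³] = 729 · (1 + 3·0.225806 + (0.225806)²) = 729 · 1.728408.

So E[X^3] = 1260.009365.


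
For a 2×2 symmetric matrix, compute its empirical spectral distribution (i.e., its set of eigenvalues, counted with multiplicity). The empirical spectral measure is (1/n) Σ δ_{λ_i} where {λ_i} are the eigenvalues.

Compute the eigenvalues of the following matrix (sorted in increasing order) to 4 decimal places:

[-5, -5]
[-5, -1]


Since M is real symmetric, both eigenvalues are real; they are the roots of det(λI − M) = λ² − (tr M) λ + det M.
tr M = -5 + (-1) = -6.
det M = (-5)·(-1) − (-5)² = 5 − 25 = -20.
Characteristic polynomial: λ² + 6λ − 20 = 0.
Discriminant Δ = (tr M)² − 4·det M = 36 − (-80) = 116; √Δ = 10.770330.
λ = (tr M ± √Δ)/2 = (-6 ± 10.770330)/2, giving (tr M − √Δ)/2 = -8.3852 and (tr M + √Δ)/2 = 2.3852.

Eigenvalues sorted in increasing order: [-8.3852, 2.3852].


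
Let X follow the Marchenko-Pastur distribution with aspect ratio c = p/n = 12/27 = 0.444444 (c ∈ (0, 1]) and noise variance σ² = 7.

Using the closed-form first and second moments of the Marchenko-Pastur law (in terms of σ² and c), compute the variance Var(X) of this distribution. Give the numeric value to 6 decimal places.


Recall the MP moments m_1 = E[X] = σ² and m_2 = E[X²] = σ⁴ (1 + c).
m_1 = E[X] = σ² = 7, so m_1² = 49.
m_2 = E[X²] = σ⁴ (1 + c) = 49 · (1 + 0.444444) = 49 · 1.444444 = 70.777778.
(Note m_2 − m_1² simplifies to c · σ⁴ = 0.444444 · 49.)

Var(X) = m_2 − m_1² = 70.777778 − 49 = 21.777778.


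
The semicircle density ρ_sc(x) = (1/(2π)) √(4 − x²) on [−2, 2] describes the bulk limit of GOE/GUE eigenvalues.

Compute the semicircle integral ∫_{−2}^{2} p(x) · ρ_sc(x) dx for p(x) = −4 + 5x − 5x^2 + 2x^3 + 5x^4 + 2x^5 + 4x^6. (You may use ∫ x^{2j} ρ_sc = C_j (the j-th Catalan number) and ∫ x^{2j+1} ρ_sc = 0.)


Write p(x) = Σ a_i x^i, split into monomials and integrate each against ρ_sc separately.
Using ∫ x^{2j} ρ_sc = C_j = (1/(j+1)) C(2j, j) (Catalan numbers) and ∫ x^{2j+1} ρ_sc = 0 (odd monomials vanish by symmetry):
  i = 0 (even): a_0 · C_{0} = -4 · 1 = -4
  i = 1 (odd): ∫ x^1 ρ_sc = 0 (vanishes)
  i = 2 (even): a_2 · C_{1} = -5 · 1 = -5
  i = 3 (odd): ∫ x^3 ρ_sc = 0 (vanishes)
  i = 4 (even): a_4 · C_{2} = 5 · 2 = 10
  i = 5 (odd): ∫ x^5 ρ_sc = 0 (vanishes)
  i = 6 (even): a_6 · C_{3} = 4 · 5 = 20

Summing the contributions: ∫_{−2}^{2} p(x) ρ_sc(x) dx = (-4) + (-5) + 10 + 20 = 21.


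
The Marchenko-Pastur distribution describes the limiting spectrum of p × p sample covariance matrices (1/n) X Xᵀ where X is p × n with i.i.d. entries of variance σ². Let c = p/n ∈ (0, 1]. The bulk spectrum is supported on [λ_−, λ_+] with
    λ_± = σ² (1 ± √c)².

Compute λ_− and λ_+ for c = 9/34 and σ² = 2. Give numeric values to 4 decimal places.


c = 9/34 = 0.264706; √c = 0.514496.
λ_− = σ² (1 − √c)² = 2 · (1 − 0.514496)² = 2 · (0.485504)² = 0.471429.
λ_+ = σ² (1 + √c)² = 2 · (1 + 0.514496)² = 2 · (1.514496)² = 4.587395.

Rounded to 4 decimal places: λ_− ≈ 0.4714, λ_+ ≈ 4.5874.


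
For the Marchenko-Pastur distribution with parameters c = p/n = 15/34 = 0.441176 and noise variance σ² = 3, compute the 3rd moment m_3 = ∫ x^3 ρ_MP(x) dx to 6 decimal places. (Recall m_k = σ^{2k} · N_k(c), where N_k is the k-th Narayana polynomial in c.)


E[X³] = σ⁶ (1 + 3c + c²) (third MP moment). With σ² = 3 (so σ⁶ = 27) and c = 15/34 = 0.441176: E[X³] = 27 · (1 + 3·0.441176 + (0.441176)²) = 27 · 2.518166.

So E[X^3] = 67.990484.


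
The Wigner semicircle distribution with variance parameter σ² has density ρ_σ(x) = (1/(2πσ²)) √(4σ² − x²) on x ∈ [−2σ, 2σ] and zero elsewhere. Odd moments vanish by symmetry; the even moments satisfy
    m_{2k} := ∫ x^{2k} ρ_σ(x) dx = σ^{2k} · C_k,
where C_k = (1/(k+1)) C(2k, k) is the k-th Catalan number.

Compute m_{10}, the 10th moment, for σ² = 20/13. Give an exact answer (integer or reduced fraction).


By the scaled semicircle moment identity, m_{2k} = σ^{2k} · C_k with k = 5.
C_5 = (1/(k+1)) · C(2k, k) = (1/6) · C(10, 5) = (1/6) · 252 = 42.
σ^{2k} = (σ²)^k = (20/13)^5 = 3200000/371293.

Therefore m_{10} = σ^{10} · C_5 = (3200000/371293) · 42 = 134400000/371293.


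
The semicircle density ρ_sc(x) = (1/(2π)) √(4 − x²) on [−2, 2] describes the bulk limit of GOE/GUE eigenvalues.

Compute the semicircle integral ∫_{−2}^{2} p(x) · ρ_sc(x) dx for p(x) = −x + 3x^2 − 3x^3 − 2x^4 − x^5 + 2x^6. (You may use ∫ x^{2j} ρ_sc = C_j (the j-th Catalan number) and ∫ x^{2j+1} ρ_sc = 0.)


Write p(x) = Σ a_i x^i, split into monomials and integrate each against ρ_sc separately.
Using ∫ x^{2j} ρ_sc = C_j = (1/(j+1)) C(2j, j) (Catalan numbers) and ∫ x^{2j+1} ρ_sc = 0 (odd monomials vanish by symmetry):
  i = 1 (odd): ∫ x^1 ρ_sc = 0 (vanishes)
  i = 2 (even): a_2 · C_{1} = 3 · 1 = 3
  i = 3 (odd): ∫ x^3 ρ_sc = 0 (vanishes)
  i = 4 (even): a_4 · C_{2} = -2 · 2 = -4
  i = 5 (odd): ∫ x^5 ρ_sc = 0 (vanishes)
  i = 6 (even): a_6 · C_{3} = 2 · 5 = 10

Summing the contributions: ∫_{−2}^{2} p(x) ρ_sc(x) dx = 3 + (-4) + 10 = 9.


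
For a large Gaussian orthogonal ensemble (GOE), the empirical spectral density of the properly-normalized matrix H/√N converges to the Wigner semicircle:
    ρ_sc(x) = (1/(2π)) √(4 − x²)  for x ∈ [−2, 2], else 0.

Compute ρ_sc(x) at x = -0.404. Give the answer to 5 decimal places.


ρ_sc(x) = (1/(2π)) √(4 − x²). With x = -0.404:
  4 − x² = 4 − (-0.404)² = 4 − 0.163216 = 3.836784.
  √(4 − x²) = 1.958771.
  1/(2π) = 0.159155.
  ρ_sc(-0.404) = 0.159155 · 1.958771 = 0.311748.

Rounded to 5 decimal places: ρ_sc(-0.404) ≈ 0.31175.


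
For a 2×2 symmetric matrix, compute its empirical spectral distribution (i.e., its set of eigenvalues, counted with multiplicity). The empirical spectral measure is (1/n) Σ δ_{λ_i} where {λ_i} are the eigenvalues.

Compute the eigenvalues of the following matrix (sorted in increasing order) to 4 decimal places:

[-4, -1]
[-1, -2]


Since M is real symmetric, both eigenvalues are real; they are the roots of det(λI − M) = λ² − (tr M) λ + det M.
tr M = -4 + (-2) = -6.
det M = (-4)·(-2) − (-1)² = 8 − 1 = 7.
Characteristic polynomial: λ² + 6λ + 7 = 0.
Discriminant Δ = (tr M)² − 4·det M = 36 − 28 = 8; √Δ = 2.828427.
λ = (tr M ± √Δ)/2 = (-6 ± 2.828427)/2, giving (tr M − √Δ)/2 = -4.4142 and (tr M + √Δ)/2 = -1.5858.

Eigenvalues sorted in increasing order: [-4.4142, -1.5858].


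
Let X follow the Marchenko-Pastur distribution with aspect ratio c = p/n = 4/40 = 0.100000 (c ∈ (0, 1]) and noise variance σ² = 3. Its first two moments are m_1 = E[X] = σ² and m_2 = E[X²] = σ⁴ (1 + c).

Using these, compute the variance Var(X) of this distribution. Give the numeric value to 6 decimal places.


m_1 = E[X] = σ² = 3, so m_1² = 9.
m_2 = E[X²] = σ⁴ (1 + c) = 9 · (1 + 0.100000) = 9 · 1.100000 = 9.900000.
(Note m_2 − m_1² simplifies to c · σ⁴ = 0.100000 · 9.)

Var(X) = m_2 − m_1² = 9.900000 − 9 = 0.900000.


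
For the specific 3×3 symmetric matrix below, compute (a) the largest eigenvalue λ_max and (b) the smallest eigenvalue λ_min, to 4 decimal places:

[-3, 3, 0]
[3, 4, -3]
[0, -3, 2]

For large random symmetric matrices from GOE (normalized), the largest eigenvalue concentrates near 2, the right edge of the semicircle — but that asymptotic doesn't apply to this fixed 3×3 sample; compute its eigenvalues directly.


Since M is real symmetric, all three eigenvalues are real; they are the roots of det(λI − M) = λ³ − (tr M) λ² + s λ − det M, where s is the sum of the principal 2×2 minors.
tr M = -3 + 4 + 2 = 3.
s = ((-3)·4 − 3²) + ((-3)·2 − 0²) + (4·2 − (-3)²) = -21 + (-6) + (-1) = -28.
det M (expand along row 1) = (-3)·(-1) − 3·6 + 0·(-9) = -15.
Characteristic polynomial: λ³ − 3λ² − 28λ + 15 = 0.
Substitute λ = y + (tr M)/3 = y + 1.000000 to remove the quadratic term: y³ + p·y + q = 0 with p = s − (tr M)²/3 = -31.000000 and q = −2(tr M)³/27 + (tr M)·s/3 − det M = -15.000000.
Three real roots ⇒ use the trigonometric (Viète) form: r = 2√(−p/3) = 6.429101, φ = arccos(3q/(p·r)) = arccos(0.225788) = 1.343045 rad.
y_k = r·cos(φ/3 − 2πk/3) for k = 0, 1, 2 gives y = 5.795533, -0.487611, -5.307922.
λ_k = y_k + 1.000000 gives λ = 6.7955, 0.5124, -4.3079 (check: the sum is 3.0000 = tr M).

Hence λ_max = 6.7955 and λ_min = -4.3079.


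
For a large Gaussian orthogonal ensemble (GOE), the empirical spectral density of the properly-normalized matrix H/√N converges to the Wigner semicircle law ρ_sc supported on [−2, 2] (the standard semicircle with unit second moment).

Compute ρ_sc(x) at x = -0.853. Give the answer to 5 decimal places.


ρ_sc(x) = (1/(2π)) √(4 − x²). With x = -0.853:
  4 − x² = 4 − (-0.853)² = 4 − 0.727609 = 3.272391.
  √(4 − x²) = 1.808975.
  1/(2π) = 0.159155.
  ρ_sc(-0.853) = 0.159155 · 1.808975 = 0.287907.

Rounded to 5 decimal places: ρ_sc(-0.853) ≈ 0.28791.


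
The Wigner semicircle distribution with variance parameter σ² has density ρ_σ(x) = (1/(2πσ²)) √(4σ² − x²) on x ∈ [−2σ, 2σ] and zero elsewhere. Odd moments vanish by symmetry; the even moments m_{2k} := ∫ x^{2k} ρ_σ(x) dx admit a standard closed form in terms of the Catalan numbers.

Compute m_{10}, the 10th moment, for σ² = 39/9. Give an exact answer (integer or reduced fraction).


By the scaled semicircle moment identity, m_{2k} = σ^{2k} · C_k with k = 5.
C_5 = (1/(k+1)) · C(2k, k) = (1/6) · C(10, 5) = (1/6) · 252 = 42.
σ^{2k} = (σ²)^k = (39/9)^5 = 371293/243.

Therefore m_{10} = σ^{10} · C_5 = (371293/243) · 42 = 5198102/81.


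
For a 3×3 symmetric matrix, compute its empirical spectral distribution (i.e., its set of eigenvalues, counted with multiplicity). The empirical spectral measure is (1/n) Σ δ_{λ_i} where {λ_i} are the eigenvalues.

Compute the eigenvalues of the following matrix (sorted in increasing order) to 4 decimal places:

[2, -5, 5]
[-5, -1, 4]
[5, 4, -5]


Since M is real symmetric, all three eigenvalues are real; they are the roots of det(λI − M) = λ³ − (tr M) λ² + s λ − det M, where s is the sum of the principal 2×2 minors.
tr M = 2 + (-1) + (-5) = -4.
s = (2·(-1) − (-5)²) + (2·(-5) − 5²) + ((-1)·(-5) − 4²) = -27 + (-35) + (-11) = -73.
det M (expand along row 1) = 2·(-11) − (-5)·5 + 5·(-15) = -72.
Characteristic polynomial: λ³ + 4λ² − 73λ + 72 = 0.
Substitute λ = y + (tr M)/3 = y − 1.333333 to remove the quadratic term: y³ + p·y + q = 0 with p = s − (tr M)²/3 = -78.333333 and q = −2(tr M)³/27 + (tr M)·s/3 − det M = 174.074074.
Three real roots ⇒ use the trigonometric (Viète) form: r = 2√(−p/3) = 10.219806, φ = arccos(3q/(p·r)) = arccos(-0.652328) = 2.281448 rad.
y_k = r·cos(φ/3 − 2πk/3) for k = 0, 1, 2 gives y = 7.404284, 2.398331, -9.802615.
λ_k = y_k − 1.333333 gives λ = 6.0710, 1.0650, -11.1359 (check: the sum is -4.0000 = tr M).

Eigenvalues sorted in increasing order: [-11.1359, 1.0650, 6.0710].


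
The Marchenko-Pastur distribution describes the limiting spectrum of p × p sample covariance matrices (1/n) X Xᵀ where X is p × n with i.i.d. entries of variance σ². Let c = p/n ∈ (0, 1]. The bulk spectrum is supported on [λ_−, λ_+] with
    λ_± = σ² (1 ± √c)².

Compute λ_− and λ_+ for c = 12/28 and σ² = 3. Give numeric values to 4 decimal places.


c = 12/28 = 0.428571; √c = 0.654654.
λ_− = σ² (1 − √c)² = 3 · (1 − 0.654654)² = 3 · (0.345346)² = 0.357792.
λ_+ = σ² (1 + √c)² = 3 · (1 + 0.654654)² = 3 · (1.654654)² = 8.213636.

Rounded to 4 decimal places: λ_− ≈ 0.3578, λ_+ ≈ 8.2136.


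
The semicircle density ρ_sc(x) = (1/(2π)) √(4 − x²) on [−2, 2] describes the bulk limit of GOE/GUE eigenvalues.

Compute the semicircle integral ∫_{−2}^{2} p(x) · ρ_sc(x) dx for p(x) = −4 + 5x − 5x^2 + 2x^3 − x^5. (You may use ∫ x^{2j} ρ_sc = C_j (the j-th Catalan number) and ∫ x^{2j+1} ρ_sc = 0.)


Write p(x) = Σ a_i x^i, split into monomials and integrate each against ρ_sc separately.
Using ∫ x^{2j} ρ_sc = C_j = (1/(j+1)) C(2j, j) (Catalan numbers) and ∫ x^{2j+1} ρ_sc = 0 (odd monomials vanish by symmetry):
  i = 0 (even): a_0 · C_{0} = -4 · 1 = -4
  i = 1 (odd): ∫ x^1 ρ_sc = 0 (vanishes)
  i = 2 (even): a_2 · C_{1} = -5 · 1 = -5
  i = 3 (odd): ∫ x^3 ρ_sc = 0 (vanishes)
  i = 5 (odd): ∫ x^5 ρ_sc = 0 (vanishes)

Summing the contributions: ∫_{−2}^{2} p(x) ρ_sc(x) dx = (-4) + (-5) = -9.


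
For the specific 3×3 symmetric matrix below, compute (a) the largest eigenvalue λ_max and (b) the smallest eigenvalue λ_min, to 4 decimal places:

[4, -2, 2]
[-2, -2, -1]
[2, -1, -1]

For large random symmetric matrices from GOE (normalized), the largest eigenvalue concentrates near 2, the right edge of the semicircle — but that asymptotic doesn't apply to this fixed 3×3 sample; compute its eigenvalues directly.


Since M is real symmetric, all three eigenvalues are real; they are the roots of det(λI − M) = λ³ − (tr M) λ² + s λ − det M, where s is the sum of the principal 2×2 minors.
tr M = 4 + (-2) + (-1) = 1.
s = (4·(-2) − (-2)²) + (4·(-1) − 2²) + ((-2)·(-1) − (-1)²) = -12 + (-8) + 1 = -19.
det M (expand along row 1) = 4·1 − (-2)·4 + 2·6 = 24.
Characteristic polynomial: λ³ − λ² − 19λ − 24 = 0.
Substitute λ = y + (tr M)/3 = y + 0.333333 to remove the quadratic term: y³ + p·y + q = 0 with p = s − (tr M)²/3 = -19.333333 and q = −2(tr M)³/27 + (tr M)·s/3 − det M = -30.407407.
Three real roots ⇒ use the trigonometric (Viète) form: r = 2√(−p/3) = 5.077182, φ = arccos(3q/(p·r)) = arccos(0.929333) = 0.378195 rad.
y_k = r·cos(φ/3 − 2πk/3) for k = 0, 1, 2 gives y = 5.036891, -1.965609, -3.071283.
λ_k = y_k + 0.333333 gives λ = 5.3702, -1.6323, -2.7379 (check: the sum is 1.0000 = tr M).

Hence λ_max = 5.3702 and λ_min = -2.7379.


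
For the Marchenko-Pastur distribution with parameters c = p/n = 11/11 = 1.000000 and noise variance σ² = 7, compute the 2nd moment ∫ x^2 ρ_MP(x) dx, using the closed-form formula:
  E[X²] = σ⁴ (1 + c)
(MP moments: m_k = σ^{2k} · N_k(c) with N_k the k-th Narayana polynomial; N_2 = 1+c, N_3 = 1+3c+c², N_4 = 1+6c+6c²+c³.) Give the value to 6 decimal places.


E[X²] = σ⁴ (1 + c) (second MP moment). With σ² = 7 (so σ⁴ = 49) and c = 11/11 = 1.000000: E[X²] = 49 · (1 + 1.000000) = 49 · 2.000000.

So E[X^2] = 98.000000.


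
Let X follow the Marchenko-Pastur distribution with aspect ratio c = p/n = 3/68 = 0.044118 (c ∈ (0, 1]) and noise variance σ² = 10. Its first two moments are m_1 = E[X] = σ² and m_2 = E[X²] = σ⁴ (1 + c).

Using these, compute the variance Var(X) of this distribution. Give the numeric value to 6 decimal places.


m_1 = E[X] = σ² = 10, so m_1² = 100.
m_2 = E[X²] = σ⁴ (1 + c) = 100 · (1 + 0.044118) = 100 · 1.044118 = 104.411765.
(Note m_2 − m_1² simplifies to c · σ⁴ = 0.044118 · 100.)

Var(X) = m_2 − m_1² = 104.411765 − 100 = 4.411765.


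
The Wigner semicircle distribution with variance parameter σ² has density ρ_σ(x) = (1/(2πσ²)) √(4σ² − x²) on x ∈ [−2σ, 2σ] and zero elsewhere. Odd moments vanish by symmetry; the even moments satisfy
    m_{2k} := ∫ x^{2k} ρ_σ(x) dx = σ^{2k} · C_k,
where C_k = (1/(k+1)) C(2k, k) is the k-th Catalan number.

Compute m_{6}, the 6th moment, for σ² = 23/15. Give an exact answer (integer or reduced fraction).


By the scaled semicircle moment identity, m_{2k} = σ^{2k} · C_k with k = 3.
C_3 = (1/(k+1)) · C(2k, k) = (1/4) · C(6, 3) = (1/4) · 20 = 5.
σ^{2k} = (σ²)^k = (23/15)^3 = 12167/3375.

Therefore m_{6} = σ^{6} · C_3 = (12167/3375) · 5 = 12167/675.


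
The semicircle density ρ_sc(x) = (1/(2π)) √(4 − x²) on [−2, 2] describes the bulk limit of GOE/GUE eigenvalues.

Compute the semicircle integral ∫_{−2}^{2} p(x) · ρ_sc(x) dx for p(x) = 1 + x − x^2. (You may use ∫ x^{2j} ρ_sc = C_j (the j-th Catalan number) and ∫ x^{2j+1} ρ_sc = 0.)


Write p(x) = Σ a_i x^i, split into monomials and integrate each against ρ_sc separately.
Using ∫ x^{2j} ρ_sc = C_j = (1/(j+1)) C(2j, j) (Catalan numbers) and ∫ x^{2j+1} ρ_sc = 0 (odd monomials vanish by symmetry):
  i = 0 (even): a_0 · C_{0} = 1 · 1 = 1
  i = 1 (odd): ∫ x^1 ρ_sc = 0 (vanishes)
  i = 2 (even): a_2 · C_{1} = -1 · 1 = -1

Summing the contributions: ∫_{−2}^{2} p(x) ρ_sc(x) dx = 1 + (-1) = 0.


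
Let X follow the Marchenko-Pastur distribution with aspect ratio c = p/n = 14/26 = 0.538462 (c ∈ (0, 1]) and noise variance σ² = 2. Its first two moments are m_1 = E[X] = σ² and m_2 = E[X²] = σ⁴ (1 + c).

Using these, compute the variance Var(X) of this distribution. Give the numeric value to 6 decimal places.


m_1 = E[X] = σ² = 2, so m_1² = 4.
m_2 = E[X²] = σ⁴ (1 + c) = 4 · (1 + 0.538462) = 4 · 1.538462 = 6.153846.
(Note m_2 − m_1² simplifies to c · σ⁴ = 0.538462 · 4.)

Var(X) = m_2 − m_1² = 6.153846 − 4 = 2.153846.


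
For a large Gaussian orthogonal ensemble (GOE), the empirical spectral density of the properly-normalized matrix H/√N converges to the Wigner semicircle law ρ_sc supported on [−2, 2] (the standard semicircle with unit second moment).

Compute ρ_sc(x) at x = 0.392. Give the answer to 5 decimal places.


ρ_sc(x) = (1/(2π)) √(4 − x²). With x = 0.392:
  4 − x² = 4 − (0.392)² = 4 − 0.153664 = 3.846336.
  √(4 − x²) = 1.961208.
  1/(2π) = 0.159155.
  ρ_sc(0.392) = 0.159155 · 1.961208 = 0.312136.

Rounded to 5 decimal places: ρ_sc(0.392) ≈ 0.31214.


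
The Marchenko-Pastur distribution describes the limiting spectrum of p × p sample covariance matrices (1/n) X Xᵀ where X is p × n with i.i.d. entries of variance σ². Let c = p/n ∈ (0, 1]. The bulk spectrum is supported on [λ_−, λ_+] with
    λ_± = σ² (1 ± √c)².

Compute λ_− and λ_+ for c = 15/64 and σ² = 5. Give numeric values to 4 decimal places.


c = 15/64 = 0.234375; √c = 0.484123.
λ_− = σ² (1 − √c)² = 5 · (1 − 0.484123)² = 5 · (0.515877)² = 1.330646.
λ_+ = σ² (1 + √c)² = 5 · (1 + 0.484123)² = 5 · (1.484123)² = 11.013104.

Rounded to 4 decimal places: λ_− ≈ 1.3306, λ_+ ≈ 11.0131.


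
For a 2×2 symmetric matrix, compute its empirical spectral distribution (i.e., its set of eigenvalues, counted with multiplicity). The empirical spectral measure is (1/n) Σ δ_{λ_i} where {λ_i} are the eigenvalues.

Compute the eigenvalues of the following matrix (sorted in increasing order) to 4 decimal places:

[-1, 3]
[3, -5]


Since M is real symmetric, both eigenvalues are real; they are the roots of det(λI − M) = λ² − (tr M) λ + det M.
tr M = -1 + (-5) = -6.
det M = (-1)·(-5) − 3² = 5 − 9 = -4.
Characteristic polynomial: λ² + 6λ − 4 = 0.
Discriminant Δ = (tr M)² − 4·det M = 36 − (-16) = 52; √Δ = 7.211103.
λ = (tr M ± √Δ)/2 = (-6 ± 7.211103)/2, giving (tr M − √Δ)/2 = -6.6056 and (tr M + √Δ)/2 = 0.6056.

Eigenvalues sorted in increasing order: [-6.6056, 0.6056].


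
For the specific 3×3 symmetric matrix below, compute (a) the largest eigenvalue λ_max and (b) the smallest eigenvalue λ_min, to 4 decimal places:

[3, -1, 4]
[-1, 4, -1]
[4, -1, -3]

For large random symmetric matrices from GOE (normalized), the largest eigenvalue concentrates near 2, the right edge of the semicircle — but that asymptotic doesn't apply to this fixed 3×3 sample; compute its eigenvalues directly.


Since M is real symmetric, all three eigenvalues are real; they are the roots of det(λI − M) = λ³ − (tr M) λ² + s λ − det M, where s is the sum of the principal 2×2 minors.
tr M = 3 + 4 + (-3) = 4.
s = (3·4 − (-1)²) + (3·(-3) − 4²) + (4·(-3) − (-1)²) = 11 + (-25) + (-13) = -27.
det M (expand along row 1) = 3·(-13) − (-1)·7 + 4·(-15) = -92.
Characteristic polynomial: λ³ − 4λ² − 27λ + 92 = 0.
Substitute λ = y + (tr M)/3 = y + 1.333333 to remove the quadratic term: y³ + p·y + q = 0 with p = s − (tr M)²/3 = -32.333333 and q = −2(tr M)³/27 + (tr M)·s/3 − det M = 51.259259.
Three real roots ⇒ use the trigonometric (Viète) form: r = 2√(−p/3) = 6.565905, φ = arccos(3q/(p·r)) = arccos(-0.724350) = 2.380888 rad.
y_k = r·cos(φ/3 − 2πk/3) for k = 0, 1, 2 gives y = 4.604424, 1.751526, -6.355950.
λ_k = y_k + 1.333333 gives λ = 5.9378, 3.0849, -5.0226 (check: the sum is 4.0000 = tr M).

Hence λ_max = 5.9378 and λ_min = -5.0226.


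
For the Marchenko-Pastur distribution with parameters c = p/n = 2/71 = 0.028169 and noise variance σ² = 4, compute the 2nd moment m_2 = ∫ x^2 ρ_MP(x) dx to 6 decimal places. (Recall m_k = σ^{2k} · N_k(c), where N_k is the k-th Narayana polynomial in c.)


E[X²] = σ⁴ (1 + c) (second MP moment). With σ² = 4 (so σ⁴ = 16) and c = 2/71 = 0.028169: E[X²] = 16 · (1 + 0.028169) = 16 · 1.028169.

So E[X^2] = 16.450704.


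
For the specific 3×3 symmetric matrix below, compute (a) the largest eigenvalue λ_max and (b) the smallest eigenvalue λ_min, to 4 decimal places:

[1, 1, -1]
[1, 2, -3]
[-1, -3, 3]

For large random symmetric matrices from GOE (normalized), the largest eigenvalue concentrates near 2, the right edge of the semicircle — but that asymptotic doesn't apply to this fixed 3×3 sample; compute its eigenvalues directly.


Since M is real symmetric, all three eigenvalues are real; they are the roots of det(λI − M) = λ³ − (tr M) λ² + s λ − det M, where s is the sum of the principal 2×2 minors.
tr M = 1 + 2 + 3 = 6.
s = (1·2 − 1²) + (1·3 − (-1)²) + (2·3 − (-3)²) = 1 + 2 + (-3) = 0.
det M (expand along row 1) = 1·(-3) − 1·0 + (-1)·(-1) = -2.
Characteristic polynomial: λ³ − 6λ² + 2 = 0.
Substitute λ = y + (tr M)/3 = y + 2.000000 to remove the quadratic term: y³ + p·y + q = 0 with p = s − (tr M)²/3 = -12.000000 and q = −2(tr M)³/27 + (tr M)·s/3 − det M = -14.000000.
Three real roots ⇒ use the trigonometric (Viète) form: r = 2√(−p/3) = 4.000000, φ = arccos(3q/(p·r)) = arccos(0.875000) = 0.505361 rad.
y_k = r·cos(φ/3 − 2πk/3) for k = 0, 1, 2 gives y = 3.943381, -1.390906, -2.552475.
λ_k = y_k + 2.000000 gives λ = 5.9434, 0.6091, -0.5525 (check: the sum is 6.0000 = tr M).

Hence λ_max = 5.9434 and λ_min = -0.5525.


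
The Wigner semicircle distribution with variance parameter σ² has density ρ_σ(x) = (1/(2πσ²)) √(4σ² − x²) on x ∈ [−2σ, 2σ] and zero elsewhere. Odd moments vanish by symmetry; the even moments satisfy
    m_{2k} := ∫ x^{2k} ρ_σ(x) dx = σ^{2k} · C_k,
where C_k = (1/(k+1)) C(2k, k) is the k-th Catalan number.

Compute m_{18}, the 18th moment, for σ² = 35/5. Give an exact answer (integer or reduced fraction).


By the scaled semicircle moment identity, m_{2k} = σ^{2k} · C_k with k = 9.
C_9 = (1/(k+1)) · C(2k, k) = (1/10) · C(18, 9) = (1/10) · 48620 = 4862.
σ^{2k} = (σ²)^k = (35/5)^9 = 40353607.

Therefore m_{18} = σ^{18} · C_9 = 40353607 · 4862 = 196199237234.


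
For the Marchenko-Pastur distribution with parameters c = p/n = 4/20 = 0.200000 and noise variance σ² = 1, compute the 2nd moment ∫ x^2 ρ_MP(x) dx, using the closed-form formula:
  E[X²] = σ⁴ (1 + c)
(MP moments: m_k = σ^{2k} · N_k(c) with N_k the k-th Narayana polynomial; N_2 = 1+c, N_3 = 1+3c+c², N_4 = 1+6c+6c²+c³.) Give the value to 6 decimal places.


E[X²] = σ⁴ (1 + c) (second MP moment). With σ² = 1 (so σ⁴ = 1) and c = 4/20 = 0.200000: E[X²] = 1 · (1 + 0.200000) = 1 · 1.200000.

So E[X^2] = 1.200000.


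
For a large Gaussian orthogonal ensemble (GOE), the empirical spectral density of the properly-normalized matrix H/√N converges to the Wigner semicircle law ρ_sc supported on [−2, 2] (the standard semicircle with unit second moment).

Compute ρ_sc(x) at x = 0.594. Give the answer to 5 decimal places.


ρ_sc(x) = (1/(2π)) √(4 − x²). With x = 0.594:
  4 − x² = 4 − (0.594)² = 4 − 0.352836 = 3.647164.
  √(4 − x²) = 1.909755.
  1/(2π) = 0.159155.
  ρ_sc(0.594) = 0.159155 · 1.909755 = 0.303947.

Rounded to 5 decimal places: ρ_sc(0.594) ≈ 0.30395.


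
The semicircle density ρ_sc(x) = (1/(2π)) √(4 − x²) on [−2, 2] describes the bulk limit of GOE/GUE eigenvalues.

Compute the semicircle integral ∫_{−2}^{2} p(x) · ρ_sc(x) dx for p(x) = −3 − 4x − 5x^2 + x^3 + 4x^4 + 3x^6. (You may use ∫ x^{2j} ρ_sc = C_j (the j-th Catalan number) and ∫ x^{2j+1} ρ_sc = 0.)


Write p(x) = Σ a_i x^i, split into monomials and integrate each against ρ_sc separately.
Using ∫ x^{2j} ρ_sc = C_j = (1/(j+1)) C(2j, j) (Catalan numbers) and ∫ x^{2j+1} ρ_sc = 0 (odd monomials vanish by symmetry):
  i = 0 (even): a_0 · C_{0} = -3 · 1 = -3
  i = 1 (odd): ∫ x^1 ρ_sc = 0 (vanishes)
  i = 2 (even): a_2 · C_{1} = -5 · 1 = -5
  i = 3 (odd): ∫ x^3 ρ_sc = 0 (vanishes)
  i = 4 (even): a_4 · C_{2} = 4 · 2 = 8
  i = 6 (even): a_6 · C_{3} = 3 · 5 = 15

Summing the contributions: ∫_{−2}^{2} p(x) ρ_sc(x) dx = (-3) + (-5) + 8 + 15 = 15.


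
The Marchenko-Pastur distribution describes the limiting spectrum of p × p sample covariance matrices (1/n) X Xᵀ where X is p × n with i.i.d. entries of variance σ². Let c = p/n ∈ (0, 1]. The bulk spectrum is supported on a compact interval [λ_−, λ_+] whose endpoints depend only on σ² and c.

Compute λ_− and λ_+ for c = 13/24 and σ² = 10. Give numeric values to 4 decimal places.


c = 13/24 = 0.541667; √c = 0.735980.
λ_− = σ² (1 − √c)² = 10 · (1 − 0.735980)² = 10 · (0.264020)² = 0.697065.
λ_+ = σ² (1 + √c)² = 10 · (1 + 0.735980)² = 10 · (1.735980)² = 30.136268.

Rounded to 4 decimal places: λ_− ≈ 0.6971, λ_+ ≈ 30.1363.


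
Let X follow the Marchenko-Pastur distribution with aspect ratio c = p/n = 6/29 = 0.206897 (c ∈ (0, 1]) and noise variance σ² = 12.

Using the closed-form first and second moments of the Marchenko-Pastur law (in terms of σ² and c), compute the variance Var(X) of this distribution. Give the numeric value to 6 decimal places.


Recall the MP moments m_1 = E[X] = σ² and m_2 = E[X²] = σ⁴ (1 + c).
m_1 = E[X] = σ² = 12, so m_1² = 144.
m_2 = E[X²] = σ⁴ (1 + c) = 144 · (1 + 0.206897) = 144 · 1.206897 = 173.793103.
(Note m_2 − m_1² simplifies to c · σ⁴ = 0.206897 · 144.)

Var(X) = m_2 − m_1² = 173.793103 − 144 = 29.793103.


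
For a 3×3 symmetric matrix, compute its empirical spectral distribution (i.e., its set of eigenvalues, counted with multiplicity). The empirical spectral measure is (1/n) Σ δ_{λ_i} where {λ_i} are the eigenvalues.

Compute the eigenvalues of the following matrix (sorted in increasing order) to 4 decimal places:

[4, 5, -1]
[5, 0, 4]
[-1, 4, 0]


Since M is real symmetric, all three eigenvalues are real; they are the roots of det(λI − M) = λ³ − (tr M) λ² + s λ − det M, where s is the sum of the principal 2×2 minors.
tr M = 4 + 0 + 0 = 4.
s = (4·0 − 5²) + (4·0 − (-1)²) + (0·0 − 4²) = -25 + (-1) + (-16) = -42.
det M (expand along row 1) = 4·(-16) − 5·4 + (-1)·20 = -104.
Characteristic polynomial: λ³ − 4λ² − 42λ + 104 = 0.
Substitute λ = y + (tr M)/3 = y + 1.333333 to remove the quadratic term: y³ + p·y + q = 0 with p = s − (tr M)²/3 = -47.333333 and q = −2(tr M)³/27 + (tr M)·s/3 − det M = 43.259259.
Three real roots ⇒ use the trigonometric (Viète) form: r = 2√(−p/3) = 7.944250, φ = arccos(3q/(p·r)) = arccos(-0.345128) = 1.923172 rad.
y_k = r·cos(φ/3 − 2πk/3) for k = 0, 1, 2 gives y = 6.367030, 0.930975, -7.298005.
λ_k = y_k + 1.333333 gives λ = 7.7004, 2.2643, -5.9647 (check: the sum is 4.0000 = tr M).

Eigenvalues sorted in increasing order: [-5.9647, 2.2643, 7.7004].


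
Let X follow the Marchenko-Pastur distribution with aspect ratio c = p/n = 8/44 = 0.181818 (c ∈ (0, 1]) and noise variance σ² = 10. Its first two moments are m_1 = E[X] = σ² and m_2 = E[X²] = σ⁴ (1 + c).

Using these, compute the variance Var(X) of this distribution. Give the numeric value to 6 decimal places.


m_1 = E[X] = σ² = 10, so m_1² = 100.
m_2 = E[X²] = σ⁴ (1 + c) = 100 · (1 + 0.181818) = 100 · 1.181818 = 118.181818.
(Note m_2 − m_1² simplifies to c · σ⁴ = 0.181818 · 100.)

Var(X) = m_2 − m_1² = 118.181818 − 100 = 18.181818.


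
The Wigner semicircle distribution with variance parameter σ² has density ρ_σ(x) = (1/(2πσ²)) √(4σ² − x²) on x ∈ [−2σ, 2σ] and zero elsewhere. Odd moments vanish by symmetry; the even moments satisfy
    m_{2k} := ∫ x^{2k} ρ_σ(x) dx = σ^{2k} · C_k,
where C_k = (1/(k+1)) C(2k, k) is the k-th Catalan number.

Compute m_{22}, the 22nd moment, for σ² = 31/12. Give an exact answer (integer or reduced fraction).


By the scaled semicircle moment identity, m_{2k} = σ^{2k} · C_k with k = 11.
C_11 = (1/(k+1)) · C(2k, k) = (1/12) · C(22, 11) = (1/12) · 705432 = 58786.
σ^{2k} = (σ²)^k = (31/12)^11 = 25408476896404831/743008370688.

Therefore m_{22} = σ^{22} · C_11 = (25408476896404831/743008370688) · 58786 = 746831361416027197583/371504185344.


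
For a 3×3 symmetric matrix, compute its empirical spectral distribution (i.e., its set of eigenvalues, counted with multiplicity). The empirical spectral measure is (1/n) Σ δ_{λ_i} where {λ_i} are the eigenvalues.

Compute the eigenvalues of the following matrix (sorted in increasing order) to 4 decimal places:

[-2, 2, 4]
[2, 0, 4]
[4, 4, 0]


Since M is real symmetric, all three eigenvalues are real; they are the roots of det(λI − M) = λ³ − (tr M) λ² + s λ − det M, where s is the sum of the principal 2×2 minors.
tr M = -2 + 0 + 0 = -2.
s = ((-2)·0 − 2²) + ((-2)·0 − 4²) + (0·0 − 4²) = -4 + (-16) + (-16) = -36.
det M (expand along row 1) = (-2)·(-16) − 2·(-16) + 4·8 = 96.
Characteristic polynomial: λ³ + 2λ² − 36λ − 96 = 0.
Substitute λ = y + (tr M)/3 = y − 0.666667 to remove the quadratic term: y³ + p·y + q = 0 with p = s − (tr M)²/3 = -37.333333 and q = −2(tr M)³/27 + (tr M)·s/3 − det M = -71.407407.
Three real roots ⇒ use the trigonometric (Viète) form: r = 2√(−p/3) = 7.055337, φ = arccos(3q/(p·r)) = arccos(0.813299) = 0.620997 rad.
y_k = r·cos(φ/3 − 2πk/3) for k = 0, 1, 2 gives y = 6.904720, -2.196588, -4.708132.
λ_k = y_k − 0.666667 gives λ = 6.2381, -2.8633, -5.3748 (check: the sum is -2.0000 = tr M).

Eigenvalues sorted in increasing order: [-5.3748, -2.8633, 6.2381].


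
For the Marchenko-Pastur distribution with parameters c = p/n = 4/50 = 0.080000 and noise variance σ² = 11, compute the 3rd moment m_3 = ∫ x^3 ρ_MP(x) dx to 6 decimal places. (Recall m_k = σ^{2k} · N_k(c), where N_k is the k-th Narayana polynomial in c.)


E[X³] = σ⁶ (1 + 3c + c²) (third MP moment). With σ² = 11 (so σ⁶ = 1331) and c = 4/50 = 0.080000: E[X³] = 1331 · (1 + 3·0.080000 + (0.080000)²) = 1331 · 1.246400.

So E[X^3] = 1658.958400.


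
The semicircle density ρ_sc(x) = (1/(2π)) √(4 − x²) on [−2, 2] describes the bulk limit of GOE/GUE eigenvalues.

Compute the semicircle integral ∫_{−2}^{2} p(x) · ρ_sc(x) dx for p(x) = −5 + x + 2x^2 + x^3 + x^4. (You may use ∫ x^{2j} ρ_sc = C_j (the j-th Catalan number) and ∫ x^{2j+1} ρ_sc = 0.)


Write p(x) = Σ a_i x^i, split into monomials and integrate each against ρ_sc separately.
Using ∫ x^{2j} ρ_sc = C_j = (1/(j+1)) C(2j, j) (Catalan numbers) and ∫ x^{2j+1} ρ_sc = 0 (odd monomials vanish by symmetry):
  i = 0 (even): a_0 · C_{0} = -5 · 1 = -5
  i = 1 (odd): ∫ x^1 ρ_sc = 0 (vanishes)
  i = 2 (even): a_2 · C_{1} = 2 · 1 = 2
  i = 3 (odd): ∫ x^3 ρ_sc = 0 (vanishes)
  i = 4 (even): a_4 · C_{2} = 1 · 2 = 2

Summing the contributions: ∫_{−2}^{2} p(x) ρ_sc(x) dx = (-5) + 2 + 2 = -1.


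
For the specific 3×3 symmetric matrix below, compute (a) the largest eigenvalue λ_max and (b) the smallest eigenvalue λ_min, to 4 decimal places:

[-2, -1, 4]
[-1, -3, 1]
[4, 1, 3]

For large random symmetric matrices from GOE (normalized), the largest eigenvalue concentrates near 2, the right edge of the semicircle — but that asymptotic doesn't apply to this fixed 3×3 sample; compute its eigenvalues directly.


Since M is real symmetric, all three eigenvalues are real; they are the roots of det(λI − M) = λ³ − (tr M) λ² + s λ − det M, where s is the sum of the principal 2×2 minors.
tr M = -2 + (-3) + 3 = -2.
s = ((-2)·(-3) − (-1)²) + ((-2)·3 − 4²) + ((-3)·3 − 1²) = 5 + (-22) + (-10) = -27.
det M (expand along row 1) = (-2)·(-10) − (-1)·(-7) + 4·11 = 57.
Characteristic polynomial: λ³ + 2λ² − 27λ − 57 = 0.
Substitute λ = y + (tr M)/3 = y − 0.666667 to remove the quadratic term: y³ + p·y + q = 0 with p = s − (tr M)²/3 = -28.333333 and q = −2(tr M)³/27 + (tr M)·s/3 − det M = -38.407407.
Three real roots ⇒ use the trigonometric (Viète) form: r = 2√(−p/3) = 6.146363, φ = arccos(3q/(p·r)) = arccos(0.661638) = 0.847795 rad.
y_k = r·cos(φ/3 − 2πk/3) for k = 0, 1, 2 gives y = 5.902562, -1.466978, -4.435584.
λ_k = y_k − 0.666667 gives λ = 5.2359, -2.1336, -5.1023 (check: the sum is -2.0000 = tr M).

Hence λ_max = 5.2359 and λ_min = -5.1023.


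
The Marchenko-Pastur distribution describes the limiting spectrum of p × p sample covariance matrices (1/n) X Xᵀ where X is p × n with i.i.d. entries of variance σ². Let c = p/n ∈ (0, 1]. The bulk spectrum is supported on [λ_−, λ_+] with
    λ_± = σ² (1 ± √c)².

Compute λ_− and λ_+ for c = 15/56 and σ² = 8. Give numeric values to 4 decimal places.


c = 15/56 = 0.267857; √c = 0.517549.
λ_− = σ² (1 − √c)² = 8 · (1 − 0.517549)² = 8 · (0.482451)² = 1.862070.
λ_+ = σ² (1 + √c)² = 8 · (1 + 0.517549)² = 8 · (1.517549)² = 18.423644.

Rounded to 4 decimal places: λ_− ≈ 1.8621, λ_+ ≈ 18.4236.


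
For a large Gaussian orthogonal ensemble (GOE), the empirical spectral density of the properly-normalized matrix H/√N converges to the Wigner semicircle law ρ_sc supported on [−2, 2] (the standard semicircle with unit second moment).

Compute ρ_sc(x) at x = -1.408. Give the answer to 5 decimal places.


ρ_sc(x) = (1/(2π)) √(4 − x²). With x = -1.408:
  4 − x² = 4 − (-1.408)² = 4 − 1.982464 = 2.017536.
  √(4 − x²) = 1.420400.
  1/(2π) = 0.159155.
  ρ_sc(-1.408) = 0.159155 · 1.420400 = 0.226064.

Rounded to 5 decimal places: ρ_sc(-1.408) ≈ 0.22606.


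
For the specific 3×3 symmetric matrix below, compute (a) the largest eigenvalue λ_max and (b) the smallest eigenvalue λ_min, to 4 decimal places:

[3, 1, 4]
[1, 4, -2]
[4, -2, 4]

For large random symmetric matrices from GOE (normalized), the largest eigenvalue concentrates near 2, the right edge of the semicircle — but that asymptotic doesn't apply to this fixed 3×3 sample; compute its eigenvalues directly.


Since M is real symmetric, all three eigenvalues are real; they are the roots of det(λI − M) = λ³ − (tr M) λ² + s λ − det M, where s is the sum of the principal 2×2 minors.
tr M = 3 + 4 + 4 = 11.
s = (3·4 − 1²) + (3·4 − 4²) + (4·4 − (-2)²) = 11 + (-4) + 12 = 19.
det M (expand along row 1) = 3·12 − 1·12 + 4·(-18) = -48.
Characteristic polynomial: λ³ − 11λ² + 19λ + 48 = 0.
Substitute λ = y + (tr M)/3 = y + 3.666667 to remove the quadratic term: y³ + p·y + q = 0 with p = s − (tr M)²/3 = -21.333333 and q = −2(tr M)³/27 + (tr M)·s/3 − det M = 19.074074.
Three real roots ⇒ use the trigonometric (Viète) form: r = 2√(−p/3) = 5.333333, φ = arccos(3q/(p·r)) = arccos(-0.502930) = 2.097781 rad.
y_k = r·cos(φ/3 − 2πk/3) for k = 0, 1, 2 gives y = 4.081698, 0.932052, -5.013750.
λ_k = y_k + 3.666667 gives λ = 7.7484, 4.5987, -1.3471 (check: the sum is 11.0000 = tr M).

Hence λ_max = 7.7484 and λ_min = -1.3471.


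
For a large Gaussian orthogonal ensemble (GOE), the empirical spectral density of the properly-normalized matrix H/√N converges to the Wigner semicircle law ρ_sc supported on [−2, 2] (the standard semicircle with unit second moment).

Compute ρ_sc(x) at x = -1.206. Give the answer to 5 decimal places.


ρ_sc(x) = (1/(2π)) √(4 − x²). With x = -1.206:
  4 − x² = 4 − (-1.206)² = 4 − 1.454436 = 2.545564.
  √(4 − x²) = 1.595482.
  1/(2π) = 0.159155.
  ρ_sc(-1.206) = 0.159155 · 1.595482 = 0.253929.

Rounded to 5 decimal places: ρ_sc(-1.206) ≈ 0.25393.


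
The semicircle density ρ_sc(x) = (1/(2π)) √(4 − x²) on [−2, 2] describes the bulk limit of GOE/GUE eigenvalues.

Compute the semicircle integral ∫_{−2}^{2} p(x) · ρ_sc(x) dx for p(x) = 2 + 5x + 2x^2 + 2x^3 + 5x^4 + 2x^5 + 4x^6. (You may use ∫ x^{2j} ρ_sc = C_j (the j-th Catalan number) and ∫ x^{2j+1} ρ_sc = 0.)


Write p(x) = Σ a_i x^i, split into monomials and integrate each against ρ_sc separately.
Using ∫ x^{2j} ρ_sc = C_j = (1/(j+1)) C(2j, j) (Catalan numbers) and ∫ x^{2j+1} ρ_sc = 0 (odd monomials vanish by symmetry):
  i = 0 (even): a_0 · C_{0} = 2 · 1 = 2
  i = 1 (odd): ∫ x^1 ρ_sc = 0 (vanishes)
  i = 2 (even): a_2 · C_{1} = 2 · 1 = 2
  i = 3 (odd): ∫ x^3 ρ_sc = 0 (vanishes)
  i = 4 (even): a_4 · C_{2} = 5 · 2 = 10
  i = 5 (odd): ∫ x^5 ρ_sc = 0 (vanishes)
  i = 6 (even): a_6 · C_{3} = 4 · 5 = 20

Summing the contributions: ∫_{−2}^{2} p(x) ρ_sc(x) dx = 2 + 2 + 10 + 20 = 34.


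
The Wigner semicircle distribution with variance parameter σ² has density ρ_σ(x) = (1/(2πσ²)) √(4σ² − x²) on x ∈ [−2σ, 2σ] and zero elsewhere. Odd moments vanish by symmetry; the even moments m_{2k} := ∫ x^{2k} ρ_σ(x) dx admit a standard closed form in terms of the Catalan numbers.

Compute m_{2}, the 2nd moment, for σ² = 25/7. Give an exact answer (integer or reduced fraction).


By the scaled semicircle moment identity, m_{2k} = σ^{2k} · C_k with k = 1.
C_1 = (1/(k+1)) · C(2k, k) = (1/2) · C(2, 1) = (1/2) · 2 = 1.
σ^{2k} = (σ²)^k = (25/7)^1 = 25/7.

Therefore m_{2} = σ^{2} · C_1 = (25/7) · 1 = 25/7.


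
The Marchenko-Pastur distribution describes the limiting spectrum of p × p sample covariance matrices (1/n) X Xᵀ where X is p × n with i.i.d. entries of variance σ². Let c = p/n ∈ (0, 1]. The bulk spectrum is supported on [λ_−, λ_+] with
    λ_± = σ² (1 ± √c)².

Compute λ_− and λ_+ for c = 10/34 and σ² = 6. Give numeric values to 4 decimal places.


c = 10/34 = 0.294118; √c = 0.542326.
λ_− = σ² (1 − √c)² = 6 · (1 − 0.542326)² = 6 · (0.457674)² = 1.256792.
λ_+ = σ² (1 + √c)² = 6 · (1 + 0.542326)² = 6 · (1.542326)² = 14.272620.

Rounded to 4 decimal places: λ_− ≈ 1.2568, λ_+ ≈ 14.2726.


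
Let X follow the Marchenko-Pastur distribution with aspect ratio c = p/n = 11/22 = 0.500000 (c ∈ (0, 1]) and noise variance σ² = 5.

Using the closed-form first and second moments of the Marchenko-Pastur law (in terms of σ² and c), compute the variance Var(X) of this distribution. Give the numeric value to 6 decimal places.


Recall the MP moments m_1 = E[X] = σ² and m_2 = E[X²] = σ⁴ (1 + c).
m_1 = E[X] = σ² = 5, so m_1² = 25.
m_2 = E[X²] = σ⁴ (1 + c) = 25 · (1 + 0.500000) = 25 · 1.500000 = 37.500000.
(Note m_2 − m_1² simplifies to c · σ⁴ = 0.500000 · 25.)

Var(X) = m_2 − m_1² = 37.500000 − 25 = 12.500000.
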